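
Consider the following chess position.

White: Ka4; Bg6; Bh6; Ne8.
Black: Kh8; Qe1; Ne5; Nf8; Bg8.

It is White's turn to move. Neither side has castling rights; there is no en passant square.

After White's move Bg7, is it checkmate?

yes

After Bg7: black king on h8; in check: yes, from the white bishop on g7.
King squares — g7: attacked by Ne8; h7: attacked by Bg6; g8: own bishop.
Black has no legal moves → checkmate.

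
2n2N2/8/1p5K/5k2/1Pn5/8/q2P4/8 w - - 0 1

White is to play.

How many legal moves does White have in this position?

White to move; king on h6.
In check: no.
Legal moves: Nh7, Nd7, Ng6, Ne6, Kh7, Kg7, Kh5, b5, d3, d4.
Count: 10.

10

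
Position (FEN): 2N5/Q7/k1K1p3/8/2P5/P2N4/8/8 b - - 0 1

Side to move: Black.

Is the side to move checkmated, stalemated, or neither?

Black to move; black king on a6.
In check: yes, from the white queen on a7.
King squares — a5: attacked by Qa7; b5: attacked by Pc4; b6: attacked by Kc6; a7: attacked by Nc8; b7: attacked by Kc6.
Legal moves for Black: none.
In check with no legal moves → checkmate.

checkmate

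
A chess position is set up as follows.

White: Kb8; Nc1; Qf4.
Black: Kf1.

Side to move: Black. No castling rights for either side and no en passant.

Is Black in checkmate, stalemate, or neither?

neither

Black to move; black king on f1.
In check: yes, from the white queen on f4.
King squares — e1: available; g1: available; e2: attacked by Nc1; f2: attacked by Qf4; g2: available.
Legal moves for Black: Kg2, Kg1, Ke1.
Black is in check but has 3 legal moves → neither.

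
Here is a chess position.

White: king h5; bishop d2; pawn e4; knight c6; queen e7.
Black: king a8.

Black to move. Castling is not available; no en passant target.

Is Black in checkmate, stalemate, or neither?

Black to move; black king on a8.
In check: no.
King squares — a7: attacked by Nc6; b7: attacked by Qe7; b8: attacked by Nc6.
Legal moves for Black: none.
Not in check and no legal moves → stalemate.

stalemate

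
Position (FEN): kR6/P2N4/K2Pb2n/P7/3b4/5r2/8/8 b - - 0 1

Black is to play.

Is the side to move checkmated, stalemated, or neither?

Black to move; black king on a8.
In check: yes, from the white rook on b8.
King squares — a7: attacked by Ka6; b7: attacked by Ka6; b8: attacked by Pa7.
Legal moves for Black: none.
In check with no legal moves → checkmate.

checkmate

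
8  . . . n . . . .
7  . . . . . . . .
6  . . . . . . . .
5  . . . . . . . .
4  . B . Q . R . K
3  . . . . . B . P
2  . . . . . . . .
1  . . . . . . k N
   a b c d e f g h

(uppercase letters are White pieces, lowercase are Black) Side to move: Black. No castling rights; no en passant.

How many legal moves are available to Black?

2

Black to move; king on g1.
In check: yes, from the white queen on d4.
Legal moves: Kh2, Kf1.
Count: 2.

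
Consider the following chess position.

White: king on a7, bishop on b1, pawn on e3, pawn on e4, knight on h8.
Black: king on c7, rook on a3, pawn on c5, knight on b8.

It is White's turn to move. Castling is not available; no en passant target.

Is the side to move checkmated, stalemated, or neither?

checkmate

White to move; white king on a7.
In check: yes, from the black rook on a3.
King squares — a6: attacked by Ra3; b6: attacked by Kc7; b7: attacked by Kc7; a8: attacked by Ra3; b8: attacked by Kc7.
Legal moves for White: none.
In check with no legal moves → checkmate.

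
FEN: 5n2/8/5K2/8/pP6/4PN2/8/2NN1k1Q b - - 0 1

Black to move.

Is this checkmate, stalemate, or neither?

Black to move; black king on f1.
In check: yes, from the white queen on h1.
King squares — e1: attacked by Qh1; g1: attacked by Qh1; e2: attacked by Nc1; f2: attacked by Nd1; g2: attacked by Qh1.
Legal moves for Black: none.
In check with no legal moves → checkmate.

checkmate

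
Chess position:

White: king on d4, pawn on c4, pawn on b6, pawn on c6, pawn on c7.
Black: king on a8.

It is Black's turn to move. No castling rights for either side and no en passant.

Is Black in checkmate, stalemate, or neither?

stalemate

Black to move; black king on a8.
In check: no.
King squares — a7: attacked by Pb6; b7: attacked by Pc6; b8: attacked by Pc7.
Legal moves for Black: none.
Not in check and no legal moves → stalemate.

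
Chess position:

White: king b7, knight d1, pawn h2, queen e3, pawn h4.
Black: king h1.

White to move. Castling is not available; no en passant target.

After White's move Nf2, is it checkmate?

no

After Nf2: black king on h1; in check: yes, from the white knight on f2.
Black has 3 legal replies: Kxh2, Kg2, Kg1.
In check but a legal move exists → not checkmate.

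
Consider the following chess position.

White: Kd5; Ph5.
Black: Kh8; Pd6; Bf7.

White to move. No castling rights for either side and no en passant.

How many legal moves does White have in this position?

White to move; king on d5.
In check: yes, from the black bishop on f7.
Legal moves: Kxd6, Kc6, Ke4, Kd4.
Count: 4.

4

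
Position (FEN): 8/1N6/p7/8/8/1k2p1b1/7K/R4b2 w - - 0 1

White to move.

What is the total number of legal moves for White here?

White to move; king on h2.
In check: yes, from the black bishop on g3.
Legal moves: Kxg3, Kh1, Kg1.
Count: 3.

3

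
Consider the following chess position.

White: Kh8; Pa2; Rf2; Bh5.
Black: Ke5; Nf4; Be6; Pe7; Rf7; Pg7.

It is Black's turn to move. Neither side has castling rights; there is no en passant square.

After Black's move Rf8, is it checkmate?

no

After Rf8: white king on h8; in check: yes, from the black rook on f8.
White has 2 legal replies: Kh7, Kxg7.
In check but a legal move exists → not checkmate.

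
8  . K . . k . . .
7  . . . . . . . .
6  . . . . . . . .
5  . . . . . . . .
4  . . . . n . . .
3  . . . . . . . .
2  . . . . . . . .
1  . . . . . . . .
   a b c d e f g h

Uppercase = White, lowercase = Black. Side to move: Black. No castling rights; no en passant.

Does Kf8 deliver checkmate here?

no

After Kf8: white king on b8; in check: no.
White is not in check, so this cannot be checkmate.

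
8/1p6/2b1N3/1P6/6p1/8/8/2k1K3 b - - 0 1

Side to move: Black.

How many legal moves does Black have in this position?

Black to move; king on c1.
In check: no.
Legal moves: Be8, Bd7, Bd5, Bxb5, Be4, Bf3, Bg2, Bh1, Kc2, Kb2, Kb1, b6, g3.
Count: 13.

13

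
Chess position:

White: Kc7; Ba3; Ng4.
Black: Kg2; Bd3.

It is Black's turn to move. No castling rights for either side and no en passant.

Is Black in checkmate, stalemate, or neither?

Black to move; black king on g2.
In check: no.
Legal moves for Black: Bh7, Bg6, Ba6, Bf5, Bb5, Be4, Bc4, Be2, Bc2, Bf1, Bb1, Kh3, Kg3, Kf3, Kh1, Kg1, Kf1.
Black has 17 legal moves and is not in check → neither.

neither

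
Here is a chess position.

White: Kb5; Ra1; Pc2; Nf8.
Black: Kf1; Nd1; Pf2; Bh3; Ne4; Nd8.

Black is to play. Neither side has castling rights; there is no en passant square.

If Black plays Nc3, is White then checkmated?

no

After Nc3: white king on b5; in check: yes, from the black knight on c3.
White has 6 legal replies: Kb6, Ka6, Kc5, Ka5, Kc4, Kb4.
In check but a legal move exists → not checkmate.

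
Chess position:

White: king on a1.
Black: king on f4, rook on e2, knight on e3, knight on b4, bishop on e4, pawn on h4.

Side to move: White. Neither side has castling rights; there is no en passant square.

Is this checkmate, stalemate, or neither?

stalemate

White to move; white king on a1.
In check: no.
King squares — b1: attacked by Be4; a2: attacked by Re2; b2: attacked by Re2.
Legal moves for White: none.
Not in check and no legal moves → stalemate.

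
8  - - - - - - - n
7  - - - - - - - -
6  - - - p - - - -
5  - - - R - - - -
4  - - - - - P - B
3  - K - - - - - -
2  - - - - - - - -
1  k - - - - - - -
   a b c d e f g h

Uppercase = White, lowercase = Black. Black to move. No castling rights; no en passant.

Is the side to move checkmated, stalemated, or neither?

neither

Black to move; black king on a1.
In check: no.
Legal moves for Black: Nf7, Ng6, Kb1.
Black has 3 legal moves and is not in check → neither.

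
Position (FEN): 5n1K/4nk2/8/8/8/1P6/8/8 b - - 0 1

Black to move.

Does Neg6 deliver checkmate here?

After Neg6: white king on h8; in check: yes, from the black knight on g6.
King squares — g7: attacked by Kf7; h7: attacked by Nf8; g8: attacked by Kf7.
White has no legal moves → checkmate.

yes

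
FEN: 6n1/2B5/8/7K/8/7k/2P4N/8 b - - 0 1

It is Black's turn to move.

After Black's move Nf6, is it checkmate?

After Nf6: white king on h5; in check: yes, from the black knight on f6.
White has 3 legal replies: Kh6, Kg6, Kg5.
In check but a legal move exists → not checkmate.

no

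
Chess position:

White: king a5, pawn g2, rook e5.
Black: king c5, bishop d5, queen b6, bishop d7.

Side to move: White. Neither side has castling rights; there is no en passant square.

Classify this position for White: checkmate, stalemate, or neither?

checkmate

White to move; white king on a5.
In check: yes, from the black queen on b6.
King squares — a4: attacked by Bd7; b4: attacked by Kc5; b5: attacked by Kc5; a6: attacked by Qb6; b6: attacked by Kc5.
Legal moves for White: none.
In check with no legal moves → checkmate.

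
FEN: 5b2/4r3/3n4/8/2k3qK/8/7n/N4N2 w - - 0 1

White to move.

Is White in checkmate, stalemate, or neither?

checkmate

White to move; white king on h4.
In check: yes, from the black queen on g4.
King squares — g3: attacked by Qg4; h3: attacked by Qg4; g4: attacked by Nh2; g5: attacked by Qg4; h5: attacked by Qg4.
Legal moves for White: none.
In check with no legal moves → checkmate.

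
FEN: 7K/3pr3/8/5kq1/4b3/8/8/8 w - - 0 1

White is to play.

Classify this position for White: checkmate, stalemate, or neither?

White to move; white king on h8.
In check: no.
King squares — g7: attacked by Qg5; h7: attacked by Re7; g8: attacked by Qg5.
Legal moves for White: none.
Not in check and no legal moves → stalemate.

stalemate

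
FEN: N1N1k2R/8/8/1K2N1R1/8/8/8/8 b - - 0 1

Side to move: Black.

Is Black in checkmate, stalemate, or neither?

checkmate

Black to move; black king on e8.
In check: yes, from the white rook on h8.
King squares — d7: attacked by Ne5; e7: attacked by Nc8; f7: attacked by Ne5; d8: attacked by Rh8; f8: attacked by Rh8.
Legal moves for Black: none.
In check with no legal moves → checkmate.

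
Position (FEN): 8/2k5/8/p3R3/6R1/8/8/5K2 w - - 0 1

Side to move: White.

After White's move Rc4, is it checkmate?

no

After Rc4: black king on c7; in check: yes, from the white rook on c4.
Black has 6 legal replies: Kd8, Kb8, Kd7, Kb7, Kd6, Kb6.
In check but a legal move exists → not checkmate.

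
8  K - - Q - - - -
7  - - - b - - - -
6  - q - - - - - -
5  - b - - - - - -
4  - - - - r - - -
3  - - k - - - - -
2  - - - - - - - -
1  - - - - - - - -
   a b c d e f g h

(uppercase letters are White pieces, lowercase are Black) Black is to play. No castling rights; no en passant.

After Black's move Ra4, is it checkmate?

yes

After Ra4: white king on a8; in check: yes, from the black rook on a4.
King squares — a7: attacked by Ra4; b7: attacked by Qb6; b8: attacked by Qb6.
White has no legal moves → checkmate.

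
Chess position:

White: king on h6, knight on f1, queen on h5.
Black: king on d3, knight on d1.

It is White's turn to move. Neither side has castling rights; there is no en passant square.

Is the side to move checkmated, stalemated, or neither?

White to move; white king on h6.
In check: no.
Legal moves for White include: Kh7, Kg7, Kg6, Kg5, Qe8, Qf7, Qg6+, Qg5, Qf5+, Qe5, Qd5+, Qc5, Qb5+, Qa5, Qh4, Qg4, Qh3+, Qf3+, ... (list truncated; more exist).
White has legal moves and is not in check → neither.

neither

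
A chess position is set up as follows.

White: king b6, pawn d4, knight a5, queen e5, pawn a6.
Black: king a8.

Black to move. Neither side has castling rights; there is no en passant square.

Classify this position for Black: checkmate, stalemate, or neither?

Black to move; black king on a8.
In check: no.
King squares — a7: attacked by Kb6; b7: attacked by Na5; b8: attacked by Qe5.
Legal moves for Black: none.
Not in check and no legal moves → stalemate.

stalemate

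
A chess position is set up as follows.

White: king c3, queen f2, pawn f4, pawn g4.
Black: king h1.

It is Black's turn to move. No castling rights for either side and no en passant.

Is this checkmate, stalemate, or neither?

Black to move; black king on h1.
In check: no.
King squares — g1: attacked by Qf2; g2: attacked by Qf2; h2: attacked by Qf2.
Legal moves for Black: none.
Not in check and no legal moves → stalemate.

stalemate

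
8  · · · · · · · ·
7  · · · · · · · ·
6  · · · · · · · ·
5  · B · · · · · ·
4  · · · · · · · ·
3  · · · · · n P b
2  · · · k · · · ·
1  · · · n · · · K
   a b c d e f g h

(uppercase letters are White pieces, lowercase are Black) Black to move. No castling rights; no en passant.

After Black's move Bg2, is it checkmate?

After Bg2: white king on h1; in check: yes, from the black bishop on g2.
White has 1 legal reply: Kxg2.
In check but a legal move exists → not checkmate.

no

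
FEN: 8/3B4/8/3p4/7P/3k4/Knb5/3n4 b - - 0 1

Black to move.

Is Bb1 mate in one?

no

After Bb1: white king on a2; in check: yes, from the black bishop on b1.
White has 4 legal replies: Kb3, Ka3, Kxb1, Ka1.
In check but a legal move exists → not checkmate.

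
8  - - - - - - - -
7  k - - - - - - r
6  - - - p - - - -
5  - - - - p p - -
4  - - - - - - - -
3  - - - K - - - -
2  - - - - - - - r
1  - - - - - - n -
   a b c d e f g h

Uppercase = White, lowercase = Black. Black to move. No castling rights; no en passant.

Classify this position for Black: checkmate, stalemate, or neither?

Black to move; black king on a7.
In check: no.
Legal moves for Black include: Rh8, Rg7, Rf7, Re7, Rd7, Rc7, Rb7, R7h6, R7h5, R7h4, R7h3+, Kb8, Ka8, Kb7, Kb6, Ka6, R2h6, R2h5, ... (list truncated; more exist).
Black has legal moves and is not in check → neither.

neither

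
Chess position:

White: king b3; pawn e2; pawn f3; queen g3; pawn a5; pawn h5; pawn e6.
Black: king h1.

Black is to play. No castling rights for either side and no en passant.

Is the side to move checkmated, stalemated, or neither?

stalemate

Black to move; black king on h1.
In check: no.
King squares — g1: attacked by Qg3; g2: attacked by Qg3; h2: attacked by Qg3.
Legal moves for Black: none.
Not in check and no legal moves → stalemate.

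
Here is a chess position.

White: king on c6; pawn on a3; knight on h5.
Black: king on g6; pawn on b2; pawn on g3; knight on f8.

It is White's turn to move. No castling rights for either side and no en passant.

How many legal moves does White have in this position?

12

White to move; king on c6.
In check: no.
Legal moves: Kc7, Kb7, Kd6, Kb6, Kd5, Kc5, Kb5, Ng7, Nf6, Nf4+, Nxg3, a4.
Count: 12.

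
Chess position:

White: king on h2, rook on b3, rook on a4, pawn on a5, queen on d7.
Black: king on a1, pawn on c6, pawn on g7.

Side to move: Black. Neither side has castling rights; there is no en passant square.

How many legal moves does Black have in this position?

0

Black to move; king on a1.
In check: yes, from the white rook on a4.
Legal moves: none.
Count: 0.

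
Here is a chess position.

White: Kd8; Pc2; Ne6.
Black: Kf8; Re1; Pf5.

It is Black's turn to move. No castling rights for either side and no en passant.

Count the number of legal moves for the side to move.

Black to move; king on f8.
In check: yes, from the white knight on e6.
Legal moves: Kg8, Kf7, Rxe6.
Count: 3.

3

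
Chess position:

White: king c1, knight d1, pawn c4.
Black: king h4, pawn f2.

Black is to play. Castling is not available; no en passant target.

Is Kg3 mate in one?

no

After Kg3: white king on c1; in check: no.
White is not in check, so this cannot be checkmate.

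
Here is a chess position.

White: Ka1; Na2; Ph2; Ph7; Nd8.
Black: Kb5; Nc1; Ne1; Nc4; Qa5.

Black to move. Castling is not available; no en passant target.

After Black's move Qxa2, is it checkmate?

yes

After Qxa2: white king on a1; in check: yes, from the black queen on a2.
King squares — b1: attacked by Qa2; a2: attacked by Nc1; b2: attacked by Qa2.
White has no legal moves → checkmate.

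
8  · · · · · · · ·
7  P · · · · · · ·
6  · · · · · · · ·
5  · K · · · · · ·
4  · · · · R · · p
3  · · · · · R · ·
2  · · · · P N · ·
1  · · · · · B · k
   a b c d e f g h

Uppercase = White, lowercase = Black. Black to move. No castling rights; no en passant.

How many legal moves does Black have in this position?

2

Black to move; king on h1.
In check: yes, from the white knight on f2.
Legal moves: Kh2, Kg1.
Count: 2.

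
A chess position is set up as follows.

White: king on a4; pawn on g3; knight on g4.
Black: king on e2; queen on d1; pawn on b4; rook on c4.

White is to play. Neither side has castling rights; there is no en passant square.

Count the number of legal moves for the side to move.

White to move; king on a4.
In check: yes, from the black queen on d1.
Legal moves: Kb5, Ka5.
Count: 2.

2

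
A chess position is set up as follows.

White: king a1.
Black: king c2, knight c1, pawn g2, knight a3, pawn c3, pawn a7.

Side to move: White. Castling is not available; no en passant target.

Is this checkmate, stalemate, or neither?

White to move; white king on a1.
In check: no.
King squares — b1: attacked by Kc2; a2: attacked by Nc1; b2: attacked by Kc2.
Legal moves for White: none.
Not in check and no legal moves → stalemate.

stalemate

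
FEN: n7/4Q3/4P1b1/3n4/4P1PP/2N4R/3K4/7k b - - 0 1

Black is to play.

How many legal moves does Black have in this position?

2

Black to move; king on h1.
In check: yes, from the white rook on h3.
Legal moves: Kg2, Kg1.
Count: 2.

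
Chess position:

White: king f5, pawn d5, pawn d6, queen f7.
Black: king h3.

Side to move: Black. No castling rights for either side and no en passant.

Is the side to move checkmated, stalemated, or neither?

Black to move; black king on h3.
In check: no.
Legal moves for Black: Kh4, Kg3, Kh2, Kg2.
Black has 4 legal moves and is not in check → neither.

neither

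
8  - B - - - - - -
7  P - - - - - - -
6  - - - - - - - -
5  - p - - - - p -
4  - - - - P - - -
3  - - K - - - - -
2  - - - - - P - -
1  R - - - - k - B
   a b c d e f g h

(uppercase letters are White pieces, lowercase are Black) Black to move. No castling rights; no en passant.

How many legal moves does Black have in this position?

Black to move; king on f1.
In check: yes, from the white rook on a1.
Legal moves: Kxf2, Ke2.
Count: 2.

2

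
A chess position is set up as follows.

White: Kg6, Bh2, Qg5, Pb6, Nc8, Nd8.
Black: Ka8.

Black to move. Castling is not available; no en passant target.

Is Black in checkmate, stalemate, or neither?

Black to move; black king on a8.
In check: no.
King squares — a7: attacked by Pb6; b7: attacked by Nd8; b8: attacked by Bh2.
Legal moves for Black: none.
Not in check and no legal moves → stalemate.

stalemate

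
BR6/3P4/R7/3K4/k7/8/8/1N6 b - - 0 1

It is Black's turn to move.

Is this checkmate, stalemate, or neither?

Black to move; black king on a4.
In check: yes, from the white rook on a6.
King squares — a3: attacked by Nb1; b3: attacked by Rb8; b4: attacked by Rb8; a5: attacked by Ra6; b5: attacked by Rb8.
Legal moves for Black: none.
In check with no legal moves → checkmate.

checkmate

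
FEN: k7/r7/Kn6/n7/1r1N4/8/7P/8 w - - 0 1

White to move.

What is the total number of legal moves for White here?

White to move; king on a6.
In check: yes, from the black rook on a7.
Legal moves: none.
Count: 0.

0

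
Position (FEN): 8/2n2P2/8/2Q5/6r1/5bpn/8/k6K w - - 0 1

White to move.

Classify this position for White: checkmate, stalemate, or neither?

White to move; white king on h1.
In check: yes, from the black bishop on f3.
King squares — g1: attacked by Nh3; g2: attacked by Bf3; h2: attacked by Pg3.
Legal moves for White: none.
In check with no legal moves → checkmate.

checkmate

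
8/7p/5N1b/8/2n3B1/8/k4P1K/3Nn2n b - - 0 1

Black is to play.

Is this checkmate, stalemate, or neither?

neither

Black to move; black king on a2.
In check: no.
Legal moves for Black include: Bf8, Bg7, Bg5, Bf4+, Be3, Bd2, Bc1, Nd6, Nb6, Ne5, Na5, Ne3, Na3, Nd2, Nb2, Kb3, Ka3, Kb1, ... (list truncated; more exist).
Black has legal moves and is not in check → neither.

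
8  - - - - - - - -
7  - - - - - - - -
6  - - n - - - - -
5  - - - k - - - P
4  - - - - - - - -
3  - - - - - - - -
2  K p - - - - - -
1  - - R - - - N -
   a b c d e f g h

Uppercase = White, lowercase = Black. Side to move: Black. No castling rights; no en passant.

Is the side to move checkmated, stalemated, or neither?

neither

Black to move; black king on d5.
In check: no.
Legal moves for Black include: Nd8, Nb8, Ne7, Na7, Ne5, Na5, Nd4, Nb4+, Ke6, Kd6, Ke5, Ke4, Kd4, bxc1=Q, bxc1=R, bxc1=B, bxc1=N+, b1=Q+, ... (list truncated; more exist).
Black has legal moves and is not in check → neither.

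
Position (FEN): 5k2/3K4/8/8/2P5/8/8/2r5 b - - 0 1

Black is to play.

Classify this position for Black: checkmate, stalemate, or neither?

neither

Black to move; black king on f8.
In check: no.
Legal moves for Black: Kg8, Kg7, Kf7, Rxc4, Rc3, Rc2, Rh1, Rg1, Rf1, Re1, Rd1+, Rb1, Ra1.
Black has 13 legal moves and is not in check → neither.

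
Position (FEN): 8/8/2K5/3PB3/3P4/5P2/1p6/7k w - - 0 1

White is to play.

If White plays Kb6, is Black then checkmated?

no

After Kb6: black king on h1; in check: no.
Black is not in check, so this cannot be checkmate.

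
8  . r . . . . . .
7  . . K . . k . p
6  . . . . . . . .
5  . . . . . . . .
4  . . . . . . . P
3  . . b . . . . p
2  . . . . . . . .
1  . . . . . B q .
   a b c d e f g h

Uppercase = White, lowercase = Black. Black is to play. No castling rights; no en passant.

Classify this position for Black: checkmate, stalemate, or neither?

Black to move; black king on f7.
In check: no.
Legal moves for Black include: Rh8, Rg8, Rf8, Re8, Rd8, Rc8+, Ra8, Rb7+, Rb6, Rb5, Rb4, Rb3, Rb2, Rb1, Kg8, Kf8, Ke8, Kg7, ... (list truncated; more exist).
Black has legal moves and is not in check → neither.

neither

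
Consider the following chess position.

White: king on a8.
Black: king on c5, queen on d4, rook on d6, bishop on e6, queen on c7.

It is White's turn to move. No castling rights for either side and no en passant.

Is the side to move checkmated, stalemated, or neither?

stalemate

White to move; white king on a8.
In check: no.
King squares — a7: attacked by Qc7; b7: attacked by Qc7; b8: attacked by Qc7.
Legal moves for White: none.
Not in check and no legal moves → stalemate.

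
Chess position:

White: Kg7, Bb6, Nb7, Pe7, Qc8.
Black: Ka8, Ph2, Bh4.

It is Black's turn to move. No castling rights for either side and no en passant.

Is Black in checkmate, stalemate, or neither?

checkmate

Black to move; black king on a8.
In check: yes, from the white queen on c8.
King squares — a7: attacked by Bb6; b7: attacked by Qc8; b8: attacked by Qc8.
Legal moves for Black: none.
In check with no legal moves → checkmate.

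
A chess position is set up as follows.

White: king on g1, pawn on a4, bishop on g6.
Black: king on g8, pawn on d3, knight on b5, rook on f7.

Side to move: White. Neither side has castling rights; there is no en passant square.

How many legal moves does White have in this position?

White to move; king on g1.
In check: no.
Legal moves: Bh7+, Bxf7+, Bh5, Bf5, Be4, Bxd3, Kh2, Kg2, Kh1, axb5, a5.
Count: 11.

11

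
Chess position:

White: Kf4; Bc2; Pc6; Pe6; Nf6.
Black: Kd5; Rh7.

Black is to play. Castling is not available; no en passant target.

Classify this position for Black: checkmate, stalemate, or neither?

Black to move; black king on d5.
In check: yes, from the white knight on f6.
Legal moves for Black: Kxe6, Kd6, Kxc6, Kc5, Kd4, Kc4.
Black is in check but has 6 legal moves → neither.

neither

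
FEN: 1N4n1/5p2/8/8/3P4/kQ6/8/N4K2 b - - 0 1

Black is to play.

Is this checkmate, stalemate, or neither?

checkmate

Black to move; black king on a3.
In check: yes, from the white queen on b3.
King squares — a2: attacked by Qb3; b2: attacked by Qb3; b3: attacked by Na1; a4: attacked by Qb3; b4: attacked by Qb3.
Legal moves for Black: none.
In check with no legal moves → checkmate.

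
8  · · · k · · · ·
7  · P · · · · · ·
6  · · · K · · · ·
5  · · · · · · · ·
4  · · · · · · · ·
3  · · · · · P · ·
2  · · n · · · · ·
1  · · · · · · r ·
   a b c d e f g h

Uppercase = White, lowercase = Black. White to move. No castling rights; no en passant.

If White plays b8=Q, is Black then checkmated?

yes

After b8=Q: black king on d8; in check: yes, from the white queen on b8.
King squares — c7: attacked by Kd6; d7: attacked by Kd6; e7: attacked by Kd6; c8: attacked by Qb8; e8: attacked by Qb8.
Black has no legal moves → checkmate.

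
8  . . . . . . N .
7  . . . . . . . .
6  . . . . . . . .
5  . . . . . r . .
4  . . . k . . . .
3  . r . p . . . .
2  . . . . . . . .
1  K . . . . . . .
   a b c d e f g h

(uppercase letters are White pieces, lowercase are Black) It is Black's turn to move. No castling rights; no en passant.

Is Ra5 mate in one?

yes

After Ra5: white king on a1; in check: yes, from the black rook on a5.
King squares — b1: attacked by Rb3; a2: attacked by Ra5; b2: attacked by Rb3.
White has no legal moves → checkmate.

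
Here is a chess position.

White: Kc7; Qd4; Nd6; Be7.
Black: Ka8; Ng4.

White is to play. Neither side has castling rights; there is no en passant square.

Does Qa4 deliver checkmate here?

After Qa4: black king on a8; in check: yes, from the white queen on a4.
King squares — a7: attacked by Qa4; b7: attacked by Nd6; b8: attacked by Kc7.
Black has no legal moves → checkmate.

yes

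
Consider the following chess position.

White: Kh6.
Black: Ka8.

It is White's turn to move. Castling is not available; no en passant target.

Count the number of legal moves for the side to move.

5

White to move; king on h6.
In check: no.
Legal moves: Kh7, Kg7, Kg6, Kh5, Kg5.
Count: 5.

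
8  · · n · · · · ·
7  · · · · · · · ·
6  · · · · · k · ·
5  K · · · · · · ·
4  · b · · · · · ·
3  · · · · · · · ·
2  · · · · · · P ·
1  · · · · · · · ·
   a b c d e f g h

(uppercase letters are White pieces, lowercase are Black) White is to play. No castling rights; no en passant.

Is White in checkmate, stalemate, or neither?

White to move; white king on a5.
In check: yes, from the black bishop on b4.
Legal moves for White: Ka6, Kb5, Kxb4, Ka4.
White is in check but has 4 legal moves → neither.

neither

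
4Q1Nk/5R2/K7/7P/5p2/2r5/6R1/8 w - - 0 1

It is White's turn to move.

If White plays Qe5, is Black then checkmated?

After Qe5: black king on h8; in check: yes, from the white queen on e5.
King squares — g7: attacked by Rg2; h7: attacked by Rf7; g8: attacked by Rg2.
Black has no legal moves → checkmate.

yes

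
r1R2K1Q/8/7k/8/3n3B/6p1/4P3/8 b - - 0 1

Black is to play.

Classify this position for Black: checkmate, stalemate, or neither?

neither

Black to move; black king on h6.
In check: yes, from the white queen on h8.
Legal moves for Black: Kg6.
Black is in check but has 1 legal move → neither.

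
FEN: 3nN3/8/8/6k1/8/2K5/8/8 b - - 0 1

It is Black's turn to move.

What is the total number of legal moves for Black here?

11

Black to move; king on g5.
In check: no.
Legal moves: Nf7, Nb7, Ne6, Nc6, Kh6, Kg6, Kh5, Kf5, Kh4, Kg4, Kf4.
Count: 11.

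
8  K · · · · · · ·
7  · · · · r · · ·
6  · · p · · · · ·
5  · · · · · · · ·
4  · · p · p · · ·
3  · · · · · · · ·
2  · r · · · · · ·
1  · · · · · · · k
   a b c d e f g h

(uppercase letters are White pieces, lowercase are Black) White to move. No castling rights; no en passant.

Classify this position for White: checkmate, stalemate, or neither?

White to move; white king on a8.
In check: no.
King squares — a7: attacked by Re7; b7: attacked by Rb2; b8: attacked by Rb2.
Legal moves for White: none.
Not in check and no legal moves → stalemate.

stalemate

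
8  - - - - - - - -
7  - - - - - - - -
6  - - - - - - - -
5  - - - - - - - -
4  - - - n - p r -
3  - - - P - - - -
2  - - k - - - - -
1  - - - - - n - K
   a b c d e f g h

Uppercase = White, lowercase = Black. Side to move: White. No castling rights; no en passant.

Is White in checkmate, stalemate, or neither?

stalemate

White to move; white king on h1.
In check: no.
King squares — g1: attacked by Rg4; g2: attacked by Rg4; h2: attacked by Nf1.
Legal moves for White: none.
Not in check and no legal moves → stalemate.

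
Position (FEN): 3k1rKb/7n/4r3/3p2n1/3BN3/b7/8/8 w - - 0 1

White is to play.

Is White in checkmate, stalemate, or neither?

checkmate

White to move; white king on g8.
In check: yes, from the black rook on f8.
King squares — f7: attacked by Ng5; g7: attacked by Bh8; h7: attacked by Ng5; f8: attacked by Ba3; h8: attacked by Rf8.
Legal moves for White: none.
In check with no legal moves → checkmate.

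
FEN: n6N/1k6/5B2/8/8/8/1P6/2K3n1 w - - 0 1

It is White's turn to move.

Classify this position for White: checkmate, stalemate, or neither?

White to move; white king on c1.
In check: no.
Legal moves for White: Nf7, Ng6, Bd8, Bg7, Be7, Bg5, Be5, Bh4, Bd4, Bc3, Kd2, Kc2, Kd1, Kb1, b3, b4.
White has 16 legal moves and is not in check → neither.

neither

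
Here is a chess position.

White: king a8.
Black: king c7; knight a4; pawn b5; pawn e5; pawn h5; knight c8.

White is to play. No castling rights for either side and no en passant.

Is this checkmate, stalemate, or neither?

White to move; white king on a8.
In check: no.
King squares — a7: attacked by Nc8; b7: attacked by Kc7; b8: attacked by Kc7.
Legal moves for White: none.
Not in check and no legal moves → stalemate.

stalemate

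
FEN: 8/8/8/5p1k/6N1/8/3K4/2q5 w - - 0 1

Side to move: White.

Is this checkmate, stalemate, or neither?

neither

White to move; white king on d2.
In check: yes, from the black queen on c1.
King squares — c1: available; d1: attacked by Qc1; e1: attacked by Qc1; c2: attacked by Qc1; e2: available; c3: attacked by Qc1; d3: available; e3: attacked by Qc1.
Legal moves for White: Kd3, Ke2, Kxc1.
White is in check but has 3 legal moves → neither.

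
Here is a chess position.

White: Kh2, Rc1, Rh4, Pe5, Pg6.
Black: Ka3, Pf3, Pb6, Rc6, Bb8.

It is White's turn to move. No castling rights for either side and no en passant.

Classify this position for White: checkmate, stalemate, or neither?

White to move; white king on h2.
In check: no.
Legal moves for White include: Rh8, Rh7, Rh6, Rh5, Rg4, Rf4, Re4, Rd4, Rhc4, Rb4, Ra4+, Rh3, Kh3, Kg3, Kh1, Kg1, Rxc6, Rc5, ... (list truncated; more exist).
White has legal moves and is not in check → neither.

neither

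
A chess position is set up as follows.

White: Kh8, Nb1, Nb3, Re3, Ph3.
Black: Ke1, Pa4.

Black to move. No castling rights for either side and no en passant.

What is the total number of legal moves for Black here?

3

Black to move; king on e1.
In check: yes, from the white rook on e3.
Legal moves: Kf2, Kf1, Kd1.
Count: 3.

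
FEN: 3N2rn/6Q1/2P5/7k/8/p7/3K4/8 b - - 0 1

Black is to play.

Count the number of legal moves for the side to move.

8

Black to move; king on h5.
In check: no.
Legal moves: Nf7, Ng6, Rf8, Re8, Rxd8+, Rxg7, Kh4, a2.
Count: 8.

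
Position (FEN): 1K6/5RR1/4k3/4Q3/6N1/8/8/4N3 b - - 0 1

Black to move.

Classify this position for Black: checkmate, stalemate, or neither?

checkmate

Black to move; black king on e6.
In check: yes, from the white queen on e5.
King squares — d5: attacked by Qe5; e5: attacked by Ng4; f5: attacked by Qe5; d6: attacked by Qe5; f6: attacked by Ng4; d7: attacked by Rf7; e7: attacked by Qe5; f7: attacked by Rg7.
Legal moves for Black: none.
In check with no legal moves → checkmate.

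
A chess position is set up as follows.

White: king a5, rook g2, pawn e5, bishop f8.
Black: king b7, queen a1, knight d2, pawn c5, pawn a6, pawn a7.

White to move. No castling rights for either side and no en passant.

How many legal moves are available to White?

White to move; king on a5.
In check: yes, from the black queen on a1.
Legal moves: none.
Count: 0.

0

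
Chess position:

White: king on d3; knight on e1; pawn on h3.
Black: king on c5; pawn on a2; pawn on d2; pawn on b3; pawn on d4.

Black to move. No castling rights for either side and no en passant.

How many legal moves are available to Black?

19

Black to move; king on c5.
In check: no.
Legal moves: Kd6, Kc6, Kb6, Kd5, Kb5, Kb4, dxe1=Q, dxe1=R, dxe1=B, dxe1=N+, b2, d1=Q+, d1=R+, d1=B, d1=N, a1=Q, a1=R, a1=B, a1=N.
Count: 19.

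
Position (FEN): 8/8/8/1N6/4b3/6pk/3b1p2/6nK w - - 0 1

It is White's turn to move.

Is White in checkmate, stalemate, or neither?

White to move; white king on h1.
In check: yes, from the black bishop on e4.
King squares — g1: attacked by Pf2; g2: attacked by Kh3; h2: attacked by Pg3.
Legal moves for White: none.
In check with no legal moves → checkmate.

checkmate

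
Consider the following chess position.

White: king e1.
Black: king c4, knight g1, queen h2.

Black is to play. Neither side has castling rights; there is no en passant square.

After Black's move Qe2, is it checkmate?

yes

After Qe2: white king on e1; in check: yes, from the black queen on e2.
King squares — d1: attacked by Qe2; f1: attacked by Qe2; d2: attacked by Qe2; e2: attacked by Ng1; f2: attacked by Qe2.
White has no legal moves → checkmate.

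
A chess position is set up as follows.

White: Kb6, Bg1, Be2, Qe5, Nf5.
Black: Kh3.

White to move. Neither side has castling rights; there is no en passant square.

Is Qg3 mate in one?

After Qg3: black king on h3; in check: yes, from the white queen on g3.
King squares — g2: attacked by Qg3; h2: attacked by Bg1; g3: attacked by Nf5; g4: attacked by Be2; h4: attacked by Qg3.
Black has no legal moves → checkmate.

yes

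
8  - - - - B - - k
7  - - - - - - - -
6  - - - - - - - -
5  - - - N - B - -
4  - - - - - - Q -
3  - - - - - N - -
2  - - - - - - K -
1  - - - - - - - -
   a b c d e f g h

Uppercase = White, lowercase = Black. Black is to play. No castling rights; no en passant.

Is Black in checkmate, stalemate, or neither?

stalemate

Black to move; black king on h8.
In check: no.
King squares — g7: attacked by Qg4; h7: attacked by Bf5; g8: attacked by Qg4.
Legal moves for Black: none.
Not in check and no legal moves → stalemate.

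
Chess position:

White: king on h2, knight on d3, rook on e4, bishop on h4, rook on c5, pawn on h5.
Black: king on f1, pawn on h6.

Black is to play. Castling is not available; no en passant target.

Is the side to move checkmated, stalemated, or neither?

stalemate

Black to move; black king on f1.
In check: no.
King squares — e1: attacked by Nd3; g1: attacked by Kh2; e2: attacked by Re4; f2: attacked by Nd3; g2: attacked by Kh2.
Legal moves for Black: none.
Not in check and no legal moves → stalemate.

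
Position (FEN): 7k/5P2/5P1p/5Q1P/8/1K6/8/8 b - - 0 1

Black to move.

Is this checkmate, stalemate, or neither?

stalemate

Black to move; black king on h8.
In check: no.
King squares — g7: attacked by Pf6; h7: attacked by Qf5; g8: attacked by Pf7.
Legal moves for Black: none.
Not in check and no legal moves → stalemate.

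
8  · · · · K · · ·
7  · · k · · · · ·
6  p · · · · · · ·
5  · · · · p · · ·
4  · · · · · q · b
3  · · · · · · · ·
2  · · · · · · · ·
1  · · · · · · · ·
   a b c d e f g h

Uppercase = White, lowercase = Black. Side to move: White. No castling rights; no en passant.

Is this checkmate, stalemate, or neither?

White to move; white king on e8.
In check: no.
King squares — d7: attacked by Kc7; e7: attacked by Bh4; f7: attacked by Qf4; d8: attacked by Bh4; f8: attacked by Qf4.
Legal moves for White: none.
Not in check and no legal moves → stalemate.

stalemate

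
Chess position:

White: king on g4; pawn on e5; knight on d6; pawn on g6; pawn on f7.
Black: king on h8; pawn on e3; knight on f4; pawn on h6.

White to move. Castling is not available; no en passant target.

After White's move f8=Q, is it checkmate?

After f8=Q: black king on h8; in check: yes, from the white queen on f8.
King squares — g7: attacked by Qf8; h7: attacked by Pg6; g8: attacked by Qf8.
Black has no legal moves → checkmate.

yes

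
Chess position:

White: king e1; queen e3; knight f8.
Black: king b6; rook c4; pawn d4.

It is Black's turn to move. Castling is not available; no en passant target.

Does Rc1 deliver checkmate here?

no

After Rc1: white king on e1; in check: yes, from the black rook on c1.
White has 4 legal replies: Kf2, Ke2, Kd2, Qxc1.
In check but a legal move exists → not checkmate.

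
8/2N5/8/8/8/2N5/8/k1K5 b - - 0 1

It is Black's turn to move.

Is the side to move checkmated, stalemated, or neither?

stalemate

Black to move; black king on a1.
In check: no.
King squares — b1: attacked by Kc1; a2: attacked by Nc3; b2: attacked by Kc1.
Legal moves for Black: none.
Not in check and no legal moves → stalemate.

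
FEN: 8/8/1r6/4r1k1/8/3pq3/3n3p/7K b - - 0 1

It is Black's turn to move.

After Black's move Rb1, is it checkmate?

After Rb1: white king on h1; in check: yes, from the black rook on b1.
White has 2 legal replies: Kxh2, Kg2.
In check but a legal move exists → not checkmate.

no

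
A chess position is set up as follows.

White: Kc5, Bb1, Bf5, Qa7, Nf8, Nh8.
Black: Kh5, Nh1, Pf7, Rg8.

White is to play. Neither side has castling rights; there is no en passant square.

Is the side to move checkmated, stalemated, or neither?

neither

White to move; white king on c5.
In check: no.
Legal moves for White include: Nxf7, Nhg6, Nh7, Nd7, Nfg6, Ne6, Qb8, Qa8, Qxf7+, Qe7, Qd7, Qc7, Qb7, Qb6, Qa6, Qa5, Qa4, Qa3, ... (list truncated; more exist).
White has legal moves and is not in check → neither.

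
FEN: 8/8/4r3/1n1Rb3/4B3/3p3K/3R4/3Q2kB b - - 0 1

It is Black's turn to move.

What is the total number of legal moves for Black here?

0

Black to move; king on g1.
In check: yes, from the white queen on d1.
Legal moves: none.
Count: 0.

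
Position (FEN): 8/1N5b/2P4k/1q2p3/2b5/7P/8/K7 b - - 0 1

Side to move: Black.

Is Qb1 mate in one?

yes

After Qb1: white king on a1; in check: yes, from the black queen on b1.
King squares — b1: attacked by Bh7; a2: attacked by Qb1; b2: attacked by Qb1.
White has no legal moves → checkmate.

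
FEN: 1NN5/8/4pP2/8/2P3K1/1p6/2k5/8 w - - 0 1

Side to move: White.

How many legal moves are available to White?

16

White to move; king on g4.
In check: no.
Legal moves: Ne7, Na7, Nd6, Nb6, Nd7, Nc6, Na6, Kh5, Kg5, Kh4, Kf4, Kh3, Kg3, Kf3, f7, c5.
Count: 16.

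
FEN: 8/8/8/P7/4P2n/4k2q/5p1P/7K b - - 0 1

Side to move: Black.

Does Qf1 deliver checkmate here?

yes

After Qf1: white king on h1; in check: yes, from the black queen on f1.
King squares — g1: attacked by Qf1; g2: attacked by Qf1; h2: own pawn.
White has no legal moves → checkmate.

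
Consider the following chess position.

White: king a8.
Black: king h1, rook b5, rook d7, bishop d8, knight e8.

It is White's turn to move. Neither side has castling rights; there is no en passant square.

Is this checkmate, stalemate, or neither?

stalemate

White to move; white king on a8.
In check: no.
King squares — a7: attacked by Rd7; b7: attacked by Rb5; b8: attacked by Rb5.
Legal moves for White: none.
Not in check and no legal moves → stalemate.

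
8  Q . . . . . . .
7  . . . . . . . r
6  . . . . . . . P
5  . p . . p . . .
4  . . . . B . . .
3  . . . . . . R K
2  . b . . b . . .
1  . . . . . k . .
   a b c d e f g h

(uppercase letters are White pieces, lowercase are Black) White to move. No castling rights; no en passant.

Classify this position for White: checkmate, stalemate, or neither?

neither

White to move; white king on h3.
In check: no.
Legal moves for White include: Qh8, Qg8, Qf8+, Qe8, Qd8, Qc8, Qb8, Qb7, Qa7, Qc6, Qa6, Qd5, Qa5, Qa4, Qa3, Qa2, Qa1+, Bxh7, ... (list truncated; more exist).
White has legal moves and is not in check → neither.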